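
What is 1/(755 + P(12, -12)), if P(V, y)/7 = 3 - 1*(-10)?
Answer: 1/846 ≈ 0.0011820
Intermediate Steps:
P(V, y) = 91 (P(V, y) = 7*(3 - 1*(-10)) = 7*(3 + 10) = 7*13 = 91)
1/(755 + P(12, -12)) = 1/(755 + 91) = 1/846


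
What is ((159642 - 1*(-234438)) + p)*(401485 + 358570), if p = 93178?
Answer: 370342879190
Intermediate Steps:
((159642 - 1*(-234438)) + p)*(401485 + 358570) = ((159642 - 1*(-234438)) + 93178)*(401485 + 358570) = ((159642 + 234438) + 93178)*760055 = (394080 + 93178)*760055 = 487258*760055 = 370342879190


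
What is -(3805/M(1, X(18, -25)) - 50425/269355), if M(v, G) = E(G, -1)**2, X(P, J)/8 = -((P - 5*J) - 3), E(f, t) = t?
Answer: -204969070/53871 ≈ -3804.8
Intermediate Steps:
X(P, J) = 24 - 8*P + 40*J (X(P, J) = 8*(-((P - 5*J) - 3)) = 8*(-(-3 + P - 5*J)) = 8*(3 - P + 5*J) = 24 - 8*P + 40*J)
M(v, G) = 1 (M(v, G) = (-1)**2 = 1)
-(3805/M(1, X(18, -25)) - 50425/269355) = -(3805/1 - 50425/269355) = -(3805*1 - 50425*1/269355) = -(3805 - 10085/53871) = -1*204969070/53871 = -204969070/53871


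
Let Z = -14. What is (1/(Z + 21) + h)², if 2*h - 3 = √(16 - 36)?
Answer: -451/196 + 23*I*√5/7 ≈ -2.301 + 7.3471*I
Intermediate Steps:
h = 3/2 + I*√5 (h = 3/2 + √(16 - 36)/2 = 3/2 + √(-20)/2 = 3/2 + (2*I*√5)/2 = 3/2 + I*√5 ≈ 1.5 + 2.2361*I)
(1/(Z + 21) + h)² = (1/(-14 + 21) + (3/2 + I*√5))² = (1/7 + (3/2 + I*√5))² = (⅐ + (3/2 + I*√5))² = (23/14 + I*√5)²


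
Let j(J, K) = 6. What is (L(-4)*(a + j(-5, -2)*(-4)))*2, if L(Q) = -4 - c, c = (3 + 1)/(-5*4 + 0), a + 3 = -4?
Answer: 1178/5 ≈ 235.60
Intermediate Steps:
a = -7 (a = -3 - 4 = -7)
c = -1/5 (c = 4/(-20 + 0) = 4/(-20) = 4*(-1/20) = -1/5 ≈ -0.20000)
L(Q) = -19/5 (L(Q) = -4 - 1*(-1/5) = -4 + 1/5 = -19/5)
(L(-4)*(a + j(-5, -2)*(-4)))*2 = -19*(-7 + 6*(-4))/5*2 = -19*(-7 - 24)/5*2 = -19/5*(-31)*2 = (589/5)*2 = 1178/5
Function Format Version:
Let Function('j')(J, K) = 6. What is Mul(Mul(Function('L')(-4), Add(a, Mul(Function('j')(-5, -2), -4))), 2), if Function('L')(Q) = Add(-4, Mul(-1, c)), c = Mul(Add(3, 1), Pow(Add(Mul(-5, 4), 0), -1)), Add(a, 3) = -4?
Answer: Rational(1178, 5) ≈ 235.60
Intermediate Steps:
a = -7 (a = Add(-3, -4) = -7)
c = Rational(-1, 5) (c = Mul(4, Pow(Add(-20, 0), -1)) = Mul(4, Pow(-20, -1)) = Mul(4, Rational(-1, 20)) = Rational(-1, 5) ≈ -0.20000)
Function('L')(Q) = Rational(-19, 5) (Function('L')(Q) = Add(-4, Mul(-1, Rational(-1, 5))) = Add(-4, Rational(1, 5)) = Rational(-19, 5))
Mul(Mul(Function('L')(-4), Add(a, Mul(Function('j')(-5, -2), -4))), 2) = Mul(Mul(Rational(-19, 5), Add(-7, Mul(6, -4))), 2) = Mul(Mul(Rational(-19, 5), Add(-7, -24)), 2) = Mul(Mul(Rational(-19, 5), -31), 2) = Mul(Rational(589, 5), 2) = Rational(1178, 5)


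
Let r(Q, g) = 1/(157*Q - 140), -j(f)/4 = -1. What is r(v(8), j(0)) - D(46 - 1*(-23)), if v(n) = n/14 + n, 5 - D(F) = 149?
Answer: 1215367/8440 ≈ 144.00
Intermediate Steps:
D(F) = -144 (D(F) = 5 - 1*149 = 5 - 149 = -144)
j(f) = 4 (j(f) = -4*(-1) = 4)
v(n) = 15*n/14 (v(n) = n/14 + n = 15*n/14)
r(Q, g) = 1/(-140 + 157*Q)
r(v(8), j(0)) - D(46 - 1*(-23)) = 1/(-140 + 157*((15/14)*8)) - 1*(-144) = 1/(-140 + 157*(60/7)) + 144 = 1/(-140 + 9420/7) + 144 = 1/(8440/7) + 144 = 7/8440 + 144 = 1215367/8440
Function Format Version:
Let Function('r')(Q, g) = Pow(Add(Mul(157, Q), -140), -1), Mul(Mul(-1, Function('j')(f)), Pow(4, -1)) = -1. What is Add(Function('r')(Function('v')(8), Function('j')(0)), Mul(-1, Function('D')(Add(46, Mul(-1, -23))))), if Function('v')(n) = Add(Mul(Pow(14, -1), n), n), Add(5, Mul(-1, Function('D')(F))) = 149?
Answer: Rational(1215367, 8440) ≈ 144.00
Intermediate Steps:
Function('D')(F) = -144 (Function('D')(F) = Add(5, Mul(-1, 149)) = Add(5, -149) = -144)
Function('j')(f) = 4 (Function('j')(f) = Mul(-4, -1) = 4)
Function('v')(n) = Mul(Rational(15, 14), n) (Function('v')(n) = Add(Mul(Rational(1, 14), n), n) = Mul(Rational(15, 14), n))
Function('r')(Q, g) = Pow(Add(-140, Mul(157, Q)), -1)
Add(Function('r')(Function('v')(8), Function('j')(0)), Mul(-1, Function('D')(Add(46, Mul(-1, -23))))) = Add(Pow(Add(-140, Mul(157, Mul(Rational(15, 14), 8))), -1), Mul(-1, -144)) = Add(Pow(Add(-140, Mul(157, Rational(60, 7))), -1), 144) = Add(Pow(Add(-140, Rational(9420, 7)), -1), 144) = Add(Pow(Rational(8440, 7), -1), 144) = Add(Rational(7, 8440), 144) = Rational(1215367, 8440)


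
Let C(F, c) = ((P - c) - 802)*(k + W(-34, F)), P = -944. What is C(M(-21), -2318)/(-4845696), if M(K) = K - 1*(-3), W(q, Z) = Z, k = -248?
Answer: 19019/605712 ≈ 0.031399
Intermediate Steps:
M(K) = 3 + K (M(K) = K + 3 = 3 + K)
C(F, c) = (-1746 - c)*(-248 + F) (C(F, c) = ((-944 - c) - 802)*(-248 + F) = (-1746 - c)*(-248 + F))
C(M(-21), -2318)/(-4845696) = (433008 - 1746*(3 - 21) + 248*(-2318) - 1*(3 - 21)*(-2318))/(-4845696) = (433008 - 1746*(-18) - 574864 - 1*(-18)*(-2318))*(-1/4845696) = (433008 + 31428 - 574864 - 41724)*(-1/4845696) = -152152*(-1/4845696) = 19019/605712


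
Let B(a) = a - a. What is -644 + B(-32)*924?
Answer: -644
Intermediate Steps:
B(a) = 0
-644 + B(-32)*924 = -644 + 0*924 = -644 + 0 = -644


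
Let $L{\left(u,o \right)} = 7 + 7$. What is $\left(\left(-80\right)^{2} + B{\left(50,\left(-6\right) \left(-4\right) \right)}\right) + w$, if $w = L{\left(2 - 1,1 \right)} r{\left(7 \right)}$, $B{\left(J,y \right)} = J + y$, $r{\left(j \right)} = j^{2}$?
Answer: $7160$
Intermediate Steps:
$L{\left(u,o \right)} = 14$
$w = 686$ ($w = 14 \cdot 7^{2} = 14 \cdot 49 = 686$)
$\left(\left(-80\right)^{2} + B{\left(50,\left(-6\right) \left(-4\right) \right)}\right) + w = \left(\left(-80\right)^{2} + \left(50 - -24\right)\right) + 686 = \left(6400 + \left(50 + 24\right)\right) + 686 = \left(6400 + 74\right) + 686 = 6474 + 686 = 7160$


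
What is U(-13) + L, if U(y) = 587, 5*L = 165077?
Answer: 168012/5 ≈ 33602.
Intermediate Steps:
L = 165077/5 (L = (1/5)*165077 = 165077/5 ≈ 33015.)
U(-13) + L = 587 + 165077/5 = 168012/5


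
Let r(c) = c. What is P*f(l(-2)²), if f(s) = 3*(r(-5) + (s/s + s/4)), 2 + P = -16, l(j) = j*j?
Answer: 0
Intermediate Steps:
l(j) = j²
P = -18 (P = -2 - 16 = -18)
f(s) = -12 + 3*s/4 (f(s) = 3*(-5 + (s/s + s/4)) = 3*(-5 + (1 + s*(¼))) = 3*(-5 + (1 + s/4)) = 3*(-4 + s/4) = -12 + 3*s/4)
P*f(l(-2)²) = -18*(-12 + 3*((-2)²)²/4) = -18*(-12 + (¾)*4²) = -18*(-12 + (¾)*16) = -18*(-12 + 12) = -18*0 = 0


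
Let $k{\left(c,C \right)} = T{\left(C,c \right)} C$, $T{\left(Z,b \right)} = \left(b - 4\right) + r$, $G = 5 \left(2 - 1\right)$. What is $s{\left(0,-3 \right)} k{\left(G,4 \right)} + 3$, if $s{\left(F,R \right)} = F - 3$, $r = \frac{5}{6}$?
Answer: $-19$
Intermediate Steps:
$r = \frac{5}{6}$ ($r = 5 \cdot \frac{1}{6} = \frac{5}{6} \approx 0.83333$)
$s{\left(F,R \right)} = -3 + F$
$G = 5$ ($G = 5 \cdot 1 = 5$)
$T{\left(Z,b \right)} = - \frac{19}{6} + b$ ($T{\left(Z,b \right)} = \left(b - 4\right) + \frac{5}{6} = \left(-4 + b\right) + \frac{5}{6} = - \frac{19}{6} + b$)
$k{\left(c,C \right)} = C \left(- \frac{19}{6} + c\right)$ ($k{\left(c,C \right)} = \left(- \frac{19}{6} + c\right) C = C \left(- \frac{19}{6} + c\right)$)
$s{\left(0,-3 \right)} k{\left(G,4 \right)} + 3 = \left(-3 + 0\right) \frac{1}{6} \cdot 4 \left(-19 + 6 \cdot 5\right) + 3 = - 3 \cdot \frac{1}{6} \cdot 4 \left(-19 + 30\right) + 3 = - 3 \cdot \frac{1}{6} \cdot 4 \cdot 11 + 3 = \left(-3\right) \frac{22}{3} + 3 = -22 + 3 = -19$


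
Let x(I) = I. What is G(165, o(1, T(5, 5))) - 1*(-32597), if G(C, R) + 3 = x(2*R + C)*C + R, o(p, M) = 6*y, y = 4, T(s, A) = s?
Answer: 67763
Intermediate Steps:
o(p, M) = 24 (o(p, M) = 6*4 = 24)
G(C, R) = -3 + R + C*(C + 2*R) (G(C, R) = -3 + ((2*R + C)*C + R) = -3 + ((C + 2*R)*C + R) = -3 + (C*(C + 2*R) + R) = -3 + (R + C*(C + 2*R)) = -3 + R + C*(C + 2*R))
G(165, o(1, T(5, 5))) - 1*(-32597) = (-3 + 24 + 165*(165 + 2*24)) - 1*(-32597) = (-3 + 24 + 165*(165 + 48)) + 32597 = (-3 + 24 + 165*213) + 32597 = (-3 + 24 + 35145) + 32597 = 35166 + 32597 = 67763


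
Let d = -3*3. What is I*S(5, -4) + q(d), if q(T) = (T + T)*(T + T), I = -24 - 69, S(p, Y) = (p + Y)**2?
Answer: 231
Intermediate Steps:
d = -9
S(p, Y) = (Y + p)**2
I = -93
q(T) = 4*T**2 (q(T) = (2*T)*(2*T) = 4*T**2)
I*S(5, -4) + q(d) = -93*(-4 + 5)**2 + 4*(-9)**2 = -93*1**2 + 4*81 = -93*1 + 324 = -93 + 324 = 231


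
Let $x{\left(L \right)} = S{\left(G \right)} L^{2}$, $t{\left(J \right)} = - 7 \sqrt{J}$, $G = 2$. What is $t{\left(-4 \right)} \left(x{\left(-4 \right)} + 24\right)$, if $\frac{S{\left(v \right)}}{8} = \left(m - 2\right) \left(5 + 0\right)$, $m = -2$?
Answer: $35504 i \approx 35504.0 i$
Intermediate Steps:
$S{\left(v \right)} = -160$ ($S{\left(v \right)} = 8 \left(-2 - 2\right) \left(5 + 0\right) = 8 \left(\left(-4\right) 5\right) = 8 \left(-20\right) = -160$)
$x{\left(L \right)} = - 160 L^{2}$
$t{\left(-4 \right)} \left(x{\left(-4 \right)} + 24\right) = - 7 \sqrt{-4} \left(- 160 \left(-4\right)^{2} + 24\right) = - 7 \cdot 2 i \left(\left(-160\right) 16 + 24\right) = - 14 i \left(-2560 + 24\right) = - 14 i \left(-2536\right) = 35504 i$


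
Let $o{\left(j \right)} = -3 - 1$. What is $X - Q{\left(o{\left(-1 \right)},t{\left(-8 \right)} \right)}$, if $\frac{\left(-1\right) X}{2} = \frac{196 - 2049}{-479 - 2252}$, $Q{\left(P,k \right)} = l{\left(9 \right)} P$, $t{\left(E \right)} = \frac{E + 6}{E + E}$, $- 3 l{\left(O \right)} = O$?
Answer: $- \frac{36478}{2731} \approx -13.357$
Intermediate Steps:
$l{\left(O \right)} = - \frac{O}{3}$
$o{\left(j \right)} = -4$
$t{\left(E \right)} = \frac{6 + E}{2 E}$
$Q{\left(P,k \right)} = - 3 P$ ($Q{\left(P,k \right)} = \left(- \frac{1}{3}\right) 9 P = - 3 P$)
$X = - \frac{3706}{2731}$ ($X = - 2 \frac{196 - 2049}{-479 - 2252} = - 2 \left(- \frac{1853}{-2731}\right) = - 2 \left(\left(-1853\right) \left(- \frac{1}{2731}\right)\right) = \left(-2\right) \frac{1853}{2731} = - \frac{3706}{2731} \approx -1.357$)
$X - Q{\left(o{\left(-1 \right)},t{\left(-8 \right)} \right)} = - \frac{3706}{2731} - \left(-3\right) \left(-4\right) = - \frac{3706}{2731} - 12 = - \frac{36478}{2731}$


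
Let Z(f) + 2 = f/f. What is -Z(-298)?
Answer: 1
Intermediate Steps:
Z(f) = -1 (Z(f) = -2 + f/f = -2 + 1 = -1)
-Z(-298) = -1*(-1) = 1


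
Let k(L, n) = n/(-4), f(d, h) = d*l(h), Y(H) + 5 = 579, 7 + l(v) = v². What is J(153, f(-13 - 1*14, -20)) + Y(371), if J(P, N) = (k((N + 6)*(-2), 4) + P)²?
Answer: 23678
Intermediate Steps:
l(v) = -7 + v²
Y(H) = 574 (Y(H) = -5 + 579 = 574)
f(d, h) = d*(-7 + h²)
k(L, n) = -n/4 (k(L, n) = n*(-¼) = -n/4)
J(P, N) = (-1 + P)² (J(P, N) = (-¼*4 + P)² = (-1 + P)²)
J(153, f(-13 - 1*14, -20)) + Y(371) = (-1 + 153)² + 574 = 152² + 574 = 23104 + 574 = 23678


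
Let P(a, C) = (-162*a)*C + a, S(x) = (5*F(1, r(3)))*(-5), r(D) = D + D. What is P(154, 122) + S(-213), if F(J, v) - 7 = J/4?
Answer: -12174733/4 ≈ -3.0437e+6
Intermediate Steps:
r(D) = 2*D
F(J, v) = 7 + J/4
S(x) = -725/4 (S(x) = (5*(7 + (¼)*1))*(-5) = (5*(7 + ¼))*(-5) = (5*(29/4))*(-5) = (145/4)*(-5) = -725/4)
P(a, C) = a - 162*C*a (P(a, C) = -162*C*a + a = a - 162*C*a)
P(154, 122) + S(-213) = 154*(1 - 162*122) - 725/4 = 154*(1 - 19764) - 725/4 = 154*(-19763) - 725/4 = -3043502 - 725/4 = -12174733/4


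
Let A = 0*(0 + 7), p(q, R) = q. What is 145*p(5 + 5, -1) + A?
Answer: 1450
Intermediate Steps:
A = 0 (A = 0*7 = 0)
145*p(5 + 5, -1) + A = 145*(5 + 5) + 0 = 145*10 + 0 = 1450 + 0 = 1450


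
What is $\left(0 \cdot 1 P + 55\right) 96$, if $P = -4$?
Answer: $5280$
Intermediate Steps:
$\left(0 \cdot 1 P + 55\right) 96 = \left(0 \cdot 1 \left(-4\right) + 55\right) 96 = \left(0 \left(-4\right) + 55\right) 96 = \left(0 + 55\right) 96 = 55 \cdot 96 = 5280$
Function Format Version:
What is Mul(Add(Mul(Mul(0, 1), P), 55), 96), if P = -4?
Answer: 5280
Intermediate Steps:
Mul(Add(Mul(Mul(0, 1), P), 55), 96) = Mul(Add(Mul(Mul(0, 1), -4), 55), 96) = Mul(Add(Mul(0, -4), 55), 96) = Mul(Add(0, 55), 96) = Mul(55, 96) = 5280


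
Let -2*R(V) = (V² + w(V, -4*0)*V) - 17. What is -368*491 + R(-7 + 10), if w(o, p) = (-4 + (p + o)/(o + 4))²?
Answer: -17708907/98 ≈ -1.8070e+5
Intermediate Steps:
w(o, p) = (-4 + (o + p)/(4 + o))²
R(V) = 17/2 - V²/2 - V*(16 + 3*V)²/(2*(4 + V)²) (R(V) = -((V² + ((16 - (-4)*0 + 3*V)²/(4 + V)²)*V) - 17)/2 = -((V² + ((16 - 1*0 + 3*V)²/(4 + V)²)*V) - 17)/2 = -((V² + ((16 + 0 + 3*V)²/(4 + V)²)*V) - 17)/2 = -((V² + ((16 + 3*V)²/(4 + V)²)*V) - 17)/2 = -((V² + V*(16 + 3*V)²/(4 + V)²) - 17)/2 = -(-17 + V² + V*(16 + 3*V)²/(4 + V)²)/2 = 17/2 - V²/2 - V*(16 + 3*V)²/(2*(4 + V)²))
-368*491 + R(-7 + 10) = -368*491 + (17/2 - (-7 + 10)²/2 - (-7 + 10)*(16 + 3*(-7 + 10))²/(2*(4 + (-7 + 10))²)) = -180688 + (17/2 - ½*3² - ½*3*(16 + 3*3)²/(4 + 3)²) = -180688 + (17/2 - ½*9 - ½*3*(16 + 9)²/7²) = -180688 + (17/2 - 9/2 - ½*3*1/49*25²) = -180688 + (17/2 - 9/2 - ½*3*1/49*625) = -180688 + (17/2 - 9/2 - 1875/98) = -180688 - 1483/98 = -17708907/98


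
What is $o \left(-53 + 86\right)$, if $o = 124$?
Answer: $4092$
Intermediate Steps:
$o \left(-53 + 86\right) = 124 \left(-53 + 86\right) = 124 \cdot 33 = 4092$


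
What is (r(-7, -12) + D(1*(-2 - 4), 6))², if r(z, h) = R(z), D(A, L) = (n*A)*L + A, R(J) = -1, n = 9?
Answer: 109561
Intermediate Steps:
D(A, L) = A + 9*A*L (D(A, L) = (9*A)*L + A = 9*A*L + A = A + 9*A*L)
r(z, h) = -1
(r(-7, -12) + D(1*(-2 - 4), 6))² = (-1 + (1*(-2 - 4))*(1 + 9*6))² = (-1 + (1*(-6))*(1 + 54))² = (-1 - 6*55)² = (-1 - 330)² = (-331)² = 109561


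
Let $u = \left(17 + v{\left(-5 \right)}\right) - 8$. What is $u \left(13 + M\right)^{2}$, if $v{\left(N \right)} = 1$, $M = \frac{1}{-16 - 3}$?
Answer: $\frac{605160}{361} \approx 1676.3$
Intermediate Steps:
$M = - \frac{1}{19}$ ($M = \frac{1}{-19} = - \frac{1}{19} \approx -0.052632$)
$u = 10$ ($u = \left(17 + 1\right) - 8 = 18 - 8 = 10$)
$u \left(13 + M\right)^{2} = 10 \left(13 - \frac{1}{19}\right)^{2} = 10 \left(\frac{246}{19}\right)^{2} = 10 \cdot \frac{60516}{361} = \frac{605160}{361}$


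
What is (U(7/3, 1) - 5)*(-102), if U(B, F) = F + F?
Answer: 306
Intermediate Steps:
U(B, F) = 2*F
(U(7/3, 1) - 5)*(-102) = (2*1 - 5)*(-102) = (2 - 5)*(-102) = -3*(-102) = 306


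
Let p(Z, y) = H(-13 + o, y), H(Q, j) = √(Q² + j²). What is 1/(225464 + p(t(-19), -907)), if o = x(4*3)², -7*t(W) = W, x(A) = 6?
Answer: 112732/25416596059 - √823178/50833192118 ≈ 4.4175e-6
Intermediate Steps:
t(W) = -W/7
o = 36 (o = 6² = 36)
p(Z, y) = √(529 + y²) (p(Z, y) = √((-13 + 36)² + y²) = √(23² + y²) = √(529 + y²))
1/(225464 + p(t(-19), -907)) = 1/(225464 + √(529 + (-907)²)) = 1/(225464 + √(529 + 822649)) = 1/(225464 + √823178)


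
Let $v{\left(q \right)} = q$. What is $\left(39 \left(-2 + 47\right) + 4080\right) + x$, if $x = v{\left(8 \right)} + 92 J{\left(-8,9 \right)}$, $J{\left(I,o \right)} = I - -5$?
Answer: $5567$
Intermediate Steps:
$J{\left(I,o \right)} = 5 + I$ ($J{\left(I,o \right)} = I + 5 = 5 + I$)
$x = -268$ ($x = 8 + 92 \left(5 - 8\right) = 8 + 92 \left(-3\right) = 8 - 276 = -268$)
$\left(39 \left(-2 + 47\right) + 4080\right) + x = \left(39 \left(-2 + 47\right) + 4080\right) - 268 = \left(39 \cdot 45 + 4080\right) - 268 = \left(1755 + 4080\right) - 268 = 5835 - 268 = 5567$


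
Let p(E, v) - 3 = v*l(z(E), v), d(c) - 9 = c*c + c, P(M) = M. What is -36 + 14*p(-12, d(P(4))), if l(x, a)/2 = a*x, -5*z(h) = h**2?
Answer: -3390882/5 ≈ -6.7818e+5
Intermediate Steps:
z(h) = -h**2/5
l(x, a) = 2*a*x (l(x, a) = 2*(a*x) = 2*a*x)
d(c) = 9 + c + c**2 (d(c) = 9 + (c*c + c) = 9 + (c**2 + c) = 9 + (c + c**2) = 9 + c + c**2)
p(E, v) = 3 - 2*E**2*v**2/5 (p(E, v) = 3 + v*(2*v*(-E**2/5)) = 3 + v*(-2*v*E**2/5) = 3 - 2*E**2*v**2/5)
-36 + 14*p(-12, d(P(4))) = -36 + 14*(3 - 2/5*(-12)**2*(9 + 4 + 4**2)**2) = -36 + 14*(3 - 2/5*144*(9 + 4 + 16)**2) = -36 + 14*(3 - 2/5*144*29**2) = -36 + 14*(3 - 2/5*144*841) = -36 + 14*(3 - 242208/5) = -36 + 14*(-242193/5) = -36 - 3390702/5 = -3390882/5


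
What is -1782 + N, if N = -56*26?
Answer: -3238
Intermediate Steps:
N = -1456
-1782 + N = -1782 - 1456 = -3238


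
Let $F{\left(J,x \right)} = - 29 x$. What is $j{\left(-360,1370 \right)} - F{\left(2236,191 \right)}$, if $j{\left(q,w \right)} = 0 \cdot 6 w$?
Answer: $5539$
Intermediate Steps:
$j{\left(q,w \right)} = 0$ ($j{\left(q,w \right)} = 0 w = 0$)
$j{\left(-360,1370 \right)} - F{\left(2236,191 \right)} = 0 - \left(-29\right) 191 = 0 - -5539 = 0 + 5539 = 5539$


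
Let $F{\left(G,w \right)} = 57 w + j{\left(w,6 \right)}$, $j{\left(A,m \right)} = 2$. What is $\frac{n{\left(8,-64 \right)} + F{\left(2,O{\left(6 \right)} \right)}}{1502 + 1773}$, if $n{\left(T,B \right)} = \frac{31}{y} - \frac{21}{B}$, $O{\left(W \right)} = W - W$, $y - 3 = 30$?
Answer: $\frac{6901}{6916800} \approx 0.00099771$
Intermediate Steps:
$y = 33$ ($y = 3 + 30 = 33$)
$O{\left(W \right)} = 0$
$F{\left(G,w \right)} = 2 + 57 w$ ($F{\left(G,w \right)} = 57 w + 2 = 2 + 57 w$)
$n{\left(T,B \right)} = \frac{31}{33} - \frac{21}{B}$
$\frac{n{\left(8,-64 \right)} + F{\left(2,O{\left(6 \right)} \right)}}{1502 + 1773} = \frac{\left(\frac{31}{33} - \frac{21}{-64}\right) + \left(2 + 57 \cdot 0\right)}{1502 + 1773} = \frac{\left(\frac{31}{33} - - \frac{21}{64}\right) + \left(2 + 0\right)}{3275} = \left(\left(\frac{31}{33} + \frac{21}{64}\right) + 2\right) \frac{1}{3275} = \left(\frac{2677}{2112} + 2\right) \frac{1}{3275} = \frac{6901}{2112} \cdot \frac{1}{3275} = \frac{6901}{6916800}$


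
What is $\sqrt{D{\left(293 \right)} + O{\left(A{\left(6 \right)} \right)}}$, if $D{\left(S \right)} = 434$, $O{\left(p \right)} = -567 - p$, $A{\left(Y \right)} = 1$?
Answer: $i \sqrt{134} \approx 11.576 i$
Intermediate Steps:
$\sqrt{D{\left(293 \right)} + O{\left(A{\left(6 \right)} \right)}} = \sqrt{434 - 568} = \sqrt{-134} = i \sqrt{134}$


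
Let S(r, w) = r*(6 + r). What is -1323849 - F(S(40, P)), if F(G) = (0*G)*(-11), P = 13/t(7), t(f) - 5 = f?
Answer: -1323849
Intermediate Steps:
t(f) = 5 + f
P = 13/12 (P = 13/(5 + 7) = 13/12 ≈ 1.0833)
F(G) = 0 (F(G) = 0*(-11) = 0)
-1323849 - F(S(40, P)) = -1323849 - 1*0 = -1323849 + 0 = -1323849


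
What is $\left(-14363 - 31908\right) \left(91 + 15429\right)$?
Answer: $-718125920$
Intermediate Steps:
$\left(-14363 - 31908\right) \left(91 + 15429\right) = \left(-46271\right) 15520 = -718125920$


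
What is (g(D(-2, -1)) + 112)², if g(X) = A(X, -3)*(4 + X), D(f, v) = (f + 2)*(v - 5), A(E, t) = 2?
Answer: 14400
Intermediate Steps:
D(f, v) = (-5 + v)*(2 + f) (D(f, v) = (2 + f)*(-5 + v) = (-5 + v)*(2 + f))
g(X) = 8 + 2*X (g(X) = 2*(4 + X) = 8 + 2*X)
(g(D(-2, -1)) + 112)² = ((8 + 2*(-10 - 5*(-2) + 2*(-1) - 2*(-1))) + 112)² = ((8 + 2*(-10 + 10 - 2 + 2)) + 112)² = ((8 + 2*0) + 112)² = ((8 + 0) + 112)² = (8 + 112)² = 120² = 14400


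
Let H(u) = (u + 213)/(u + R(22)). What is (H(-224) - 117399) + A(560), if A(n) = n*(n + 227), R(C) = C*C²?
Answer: 3370298093/10424 ≈ 3.2332e+5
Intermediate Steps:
R(C) = C³
A(n) = n*(227 + n)
H(u) = (213 + u)/(10648 + u) (H(u) = (u + 213)/(u + 22³) = (213 + u)/(u + 10648) = (213 + u)/(10648 + u))
(H(-224) - 117399) + A(560) = ((213 - 224)/(10648 - 224) - 117399) + 560*(227 + 560) = (-11/10424 - 117399) + 560*787 = ((1/10424)*(-11) - 117399) + 440720 = (-11/10424 - 117399) + 440720 = -1223767187/10424 + 440720 = 3370298093/10424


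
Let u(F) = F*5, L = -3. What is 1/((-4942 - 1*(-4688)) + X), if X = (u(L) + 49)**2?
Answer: 1/902 ≈ 0.0011086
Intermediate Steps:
u(F) = 5*F
X = 1156 (X = (5*(-3) + 49)**2 = (-15 + 49)**2 = 34**2 = 1156)
1/((-4942 - 1*(-4688)) + X) = 1/((-4942 - 1*(-4688)) + 1156) = 1/((-4942 + 4688) + 1156) = 1/(-254 + 1156) = 1/902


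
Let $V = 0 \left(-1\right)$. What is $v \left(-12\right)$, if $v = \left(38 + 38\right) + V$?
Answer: $-912$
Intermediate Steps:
$V = 0$
$v = 76$ ($v = \left(38 + 38\right) + 0 = 76 + 0 = 76$)
$v \left(-12\right) = 76 \left(-12\right) = -912$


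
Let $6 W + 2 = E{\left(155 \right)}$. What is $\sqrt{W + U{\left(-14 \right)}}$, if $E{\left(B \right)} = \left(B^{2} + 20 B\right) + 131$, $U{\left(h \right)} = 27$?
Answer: $\frac{2 \sqrt{10281}}{3} \approx 67.597$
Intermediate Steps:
$E{\left(B \right)} = 131 + B^{2} + 20 B$
$W = \frac{13627}{3}$ ($W = - \frac{1}{3} + \frac{131 + 155^{2} + 20 \cdot 155}{6} = - \frac{1}{3} + \frac{131 + 24025 + 3100}{6} = - \frac{1}{3} + \frac{1}{6} \cdot 27256 = - \frac{1}{3} + \frac{13628}{3} = \frac{13627}{3} \approx 4542.3$)
$\sqrt{W + U{\left(-14 \right)}} = \sqrt{\frac{13627}{3} + 27} = \sqrt{\frac{13708}{3}} = \frac{2 \sqrt{10281}}{3}$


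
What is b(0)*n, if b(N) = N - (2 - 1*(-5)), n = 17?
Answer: -119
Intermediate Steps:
b(N) = -7 + N (b(N) = N - (2 + 5) = N - 1*7 = N - 7 = -7 + N)
b(0)*n = (-7 + 0)*17 = -7*17 = -119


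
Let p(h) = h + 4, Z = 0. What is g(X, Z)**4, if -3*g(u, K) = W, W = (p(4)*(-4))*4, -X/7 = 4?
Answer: 268435456/81 ≈ 3.3140e+6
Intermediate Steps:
X = -28 (X = -7*4 = -28)
p(h) = 4 + h
W = -128 (W = ((4 + 4)*(-4))*4 = (8*(-4))*4 = -32*4 = -128)
g(u, K) = 128/3 (g(u, K) = -1/3*(-128) = 128/3)
g(X, Z)**4 = (128/3)**4 = 268435456/81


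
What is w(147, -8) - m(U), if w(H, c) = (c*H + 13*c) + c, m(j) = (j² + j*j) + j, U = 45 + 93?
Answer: -39514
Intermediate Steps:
U = 138
m(j) = j + 2*j² (m(j) = (j² + j²) + j = 2*j² + j = j + 2*j²)
w(H, c) = 14*c + H*c (w(H, c) = (H*c + 13*c) + c = (13*c + H*c) + c = 14*c + H*c)
w(147, -8) - m(U) = -8*(14 + 147) - 138*(1 + 2*138) = -8*161 - 138*(1 + 276) = -1288 - 138*277 = -1288 - 1*38226 = -1288 - 38226 = -39514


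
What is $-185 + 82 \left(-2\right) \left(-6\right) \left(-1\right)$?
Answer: $-1169$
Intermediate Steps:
$-185 + 82 \left(-2\right) \left(-6\right) \left(-1\right) = -185 + 82 \cdot 12 \left(-1\right) = -185 + 82 \left(-12\right) = -185 - 984 = -1169$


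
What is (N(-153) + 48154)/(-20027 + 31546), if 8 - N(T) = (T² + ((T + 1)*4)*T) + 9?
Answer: -68280/11519 ≈ -5.9276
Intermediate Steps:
N(T) = -1 - T² - T*(4 + 4*T) (N(T) = 8 - ((T² + ((T + 1)*4)*T) + 9) = 8 - ((T² + ((1 + T)*4)*T) + 9) = 8 - ((T² + (4 + 4*T)*T) + 9) = 8 - ((T² + T*(4 + 4*T)) + 9) = 8 - (9 + T² + T*(4 + 4*T)) = 8 + (-9 - T² - T*(4 + 4*T)) = -1 - T² - T*(4 + 4*T))
(N(-153) + 48154)/(-20027 + 31546) = ((-1 - 5*(-153)² - 4*(-153)) + 48154)/(-20027 + 31546) = ((-1 - 5*23409 + 612) + 48154)/11519 = ((-1 - 117045 + 612) + 48154)*(1/11519) = (-116434 + 48154)*(1/11519) = -68280*1/11519 = -68280/11519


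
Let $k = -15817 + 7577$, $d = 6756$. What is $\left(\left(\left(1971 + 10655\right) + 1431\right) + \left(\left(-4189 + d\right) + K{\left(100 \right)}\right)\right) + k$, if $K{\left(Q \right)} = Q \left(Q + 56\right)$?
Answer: $23984$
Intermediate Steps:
$K{\left(Q \right)} = Q \left(56 + Q\right)$
$k = -8240$
$\left(\left(\left(1971 + 10655\right) + 1431\right) + \left(\left(-4189 + d\right) + K{\left(100 \right)}\right)\right) + k = \left(\left(\left(1971 + 10655\right) + 1431\right) + \left(\left(-4189 + 6756\right) + 100 \left(56 + 100\right)\right)\right) - 8240 = \left(\left(12626 + 1431\right) + \left(2567 + 100 \cdot 156\right)\right) - 8240 = \left(14057 + \left(2567 + 15600\right)\right) - 8240 = \left(14057 + 18167\right) - 8240 = 32224 - 8240 = 23984$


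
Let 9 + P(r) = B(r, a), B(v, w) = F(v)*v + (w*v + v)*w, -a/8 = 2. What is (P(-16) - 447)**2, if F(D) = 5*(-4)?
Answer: 15808576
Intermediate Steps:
a = -16 (a = -8*2 = -16)
F(D) = -20
B(v, w) = -20*v + w*(v + v*w) (B(v, w) = -20*v + (w*v + v)*w = -20*v + (v*w + v)*w = -20*v + (v + v*w)*w = -20*v + w*(v + v*w))
P(r) = -9 + 220*r (P(r) = -9 + r*(-20 - 16 + (-16)**2) = -9 + r*(-20 - 16 + 256) = -9 + r*220 = -9 + 220*r)
(P(-16) - 447)**2 = ((-9 + 220*(-16)) - 447)**2 = ((-9 - 3520) - 447)**2 = (-3529 - 447)**2 = (-3976)**2 = 15808576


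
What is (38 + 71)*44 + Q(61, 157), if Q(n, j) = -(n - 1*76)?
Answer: 4811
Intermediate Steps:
Q(n, j) = 76 - n (Q(n, j) = -(n - 76) = -(-76 + n) = 76 - n)
(38 + 71)*44 + Q(61, 157) = (38 + 71)*44 + (76 - 1*61) = 109*44 + (76 - 61) = 4796 + 15 = 4811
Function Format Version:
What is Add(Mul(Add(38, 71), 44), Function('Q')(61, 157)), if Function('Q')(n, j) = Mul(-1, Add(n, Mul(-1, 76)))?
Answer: 4811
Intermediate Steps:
Function('Q')(n, j) = Add(76, Mul(-1, n)) (Function('Q')(n, j) = Mul(-1, Add(n, -76)) = Mul(-1, Add(-76, n)) = Add(76, Mul(-1, n)))
Add(Mul(Add(38, 71), 44), Function('Q')(61, 157)) = Add(Mul(Add(38, 71), 44), Add(76, Mul(-1, 61))) = Add(Mul(109, 44), Add(76, -61)) = Add(4796, 15) = 4811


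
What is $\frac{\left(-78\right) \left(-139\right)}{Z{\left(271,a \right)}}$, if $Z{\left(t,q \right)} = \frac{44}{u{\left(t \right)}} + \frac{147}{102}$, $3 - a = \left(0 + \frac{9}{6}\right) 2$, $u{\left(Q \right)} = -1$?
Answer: $- \frac{368628}{1447} \approx -254.75$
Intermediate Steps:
$a = 0$ ($a = 3 - \left(0 + \frac{9}{6}\right) 2 = 3 - \left(0 + 9 \cdot \frac{1}{6}\right) 2 = 3 - \left(0 + \frac{3}{2}\right) 2 = 3 - \frac{3}{2} \cdot 2 = 3 - 3 = 0$)
$Z{\left(t,q \right)} = - \frac{1447}{34}$ ($Z{\left(t,q \right)} = \frac{44}{-1} + \frac{147}{102} = 44 \left(-1\right) + 147 \cdot \frac{1}{102} = -44 + \frac{49}{34} = - \frac{1447}{34}$)
$\frac{\left(-78\right) \left(-139\right)}{Z{\left(271,a \right)}} = \frac{\left(-78\right) \left(-139\right)}{- \frac{1447}{34}} = 10842 \left(- \frac{34}{1447}\right) = - \frac{368628}{1447}$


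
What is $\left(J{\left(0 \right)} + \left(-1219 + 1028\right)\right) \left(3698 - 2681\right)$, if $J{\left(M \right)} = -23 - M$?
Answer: $-217638$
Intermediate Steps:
$\left(J{\left(0 \right)} + \left(-1219 + 1028\right)\right) \left(3698 - 2681\right) = \left(\left(-23 - 0\right) + \left(-1219 + 1028\right)\right) \left(3698 - 2681\right) = \left(\left(-23 + 0\right) - 191\right) 1017 = \left(-23 - 191\right) 1017 = \left(-214\right) 1017 = -217638$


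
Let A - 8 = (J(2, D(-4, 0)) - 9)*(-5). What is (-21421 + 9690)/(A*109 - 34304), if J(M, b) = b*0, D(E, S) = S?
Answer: 11731/28527 ≈ 0.41122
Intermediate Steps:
J(M, b) = 0
A = 53 (A = 8 + (0 - 9)*(-5) = 8 - 9*(-5) = 8 + 45 = 53)
(-21421 + 9690)/(A*109 - 34304) = (-21421 + 9690)/(53*109 - 34304) = -11731/(5777 - 34304) = -11731/(-28527) = -11731*(-1/28527) = 11731/28527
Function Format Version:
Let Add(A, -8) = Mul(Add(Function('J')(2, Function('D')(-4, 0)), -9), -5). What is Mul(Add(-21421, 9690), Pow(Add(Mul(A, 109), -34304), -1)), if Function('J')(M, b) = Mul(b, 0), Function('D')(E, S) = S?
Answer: Rational(11731, 28527) ≈ 0.41122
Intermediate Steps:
Function('J')(M, b) = 0
A = 53 (A = Add(8, Mul(Add(0, -9), -5)) = Add(8, Mul(-9, -5)) = Add(8, 45) = 53)
Mul(Add(-21421, 9690), Pow(Add(Mul(A, 109), -34304), -1)) = Mul(Add(-21421, 9690), Pow(Add(Mul(53, 109), -34304), -1)) = Mul(-11731, Pow(Add(5777, -34304), -1)) = Mul(-11731, Pow(-28527, -1)) = Mul(-11731, Rational(-1, 28527)) = Rational(11731, 28527)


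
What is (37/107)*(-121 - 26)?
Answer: -5439/107 ≈ -50.832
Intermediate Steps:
(37/107)*(-121 - 26) = (37*(1/107))*(-147) = (37/107)*(-147) = -5439/107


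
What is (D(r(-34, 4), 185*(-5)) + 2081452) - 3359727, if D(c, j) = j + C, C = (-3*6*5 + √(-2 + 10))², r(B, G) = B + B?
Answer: -1271092 - 360*√2 ≈ -1.2716e+6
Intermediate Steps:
r(B, G) = 2*B
C = (-90 + 2*√2)² (C = (-18*5 + √8)² = (-90 + 2*√2)² ≈ 7598.9)
D(c, j) = 8108 + j - 360*√2 (D(c, j) = j + (8108 - 360*√2) = 8108 + j - 360*√2)
(D(r(-34, 4), 185*(-5)) + 2081452) - 3359727 = ((8108 + 185*(-5) - 360*√2) + 2081452) - 3359727 = ((8108 - 925 - 360*√2) + 2081452) - 3359727 = ((7183 - 360*√2) + 2081452) - 3359727 = (2088635 - 360*√2) - 3359727 = -1271092 - 360*√2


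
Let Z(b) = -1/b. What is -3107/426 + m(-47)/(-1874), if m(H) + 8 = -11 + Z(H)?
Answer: -136639177/18760614 ≈ -7.2833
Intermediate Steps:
m(H) = -19 - 1/H (m(H) = -8 + (-11 - 1/H) = -19 - 1/H)
-3107/426 + m(-47)/(-1874) = -3107/426 + (-19 - 1/(-47))/(-1874) = -3107*1/426 + (-19 - 1*(-1/47))*(-1/1874) = -3107/426 + (-19 + 1/47)*(-1/1874) = -3107/426 - 892/47*(-1/1874) = -3107/426 + 446/44039 = -136639177/18760614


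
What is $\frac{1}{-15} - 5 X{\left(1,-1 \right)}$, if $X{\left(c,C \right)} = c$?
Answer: $- \frac{76}{15} \approx -5.0667$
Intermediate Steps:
$\frac{1}{-15} - 5 X{\left(1,-1 \right)} = \frac{1}{-15} - 5 = - \frac{1}{15} - 5 = - \frac{76}{15}$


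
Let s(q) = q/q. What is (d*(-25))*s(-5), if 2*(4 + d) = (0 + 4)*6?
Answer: -200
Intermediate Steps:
s(q) = 1
d = 8 (d = -4 + ((0 + 4)*6)/2 = -4 + (4*6)/2 = -4 + (½)*24 = -4 + 12 = 8)
(d*(-25))*s(-5) = (8*(-25))*1 = -200*1 = -200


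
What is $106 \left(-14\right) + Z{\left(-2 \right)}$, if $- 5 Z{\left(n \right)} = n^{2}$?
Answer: $- \frac{7424}{5} \approx -1484.8$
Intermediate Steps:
$Z{\left(n \right)} = - \frac{n^{2}}{5}$
$106 \left(-14\right) + Z{\left(-2 \right)} = 106 \left(-14\right) - \frac{\left(-2\right)^{2}}{5} = -1484 - \frac{4}{5} = - \frac{7424}{5}$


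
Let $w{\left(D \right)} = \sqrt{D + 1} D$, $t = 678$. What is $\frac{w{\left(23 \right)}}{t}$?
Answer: $\frac{23 \sqrt{6}}{339} \approx 0.16619$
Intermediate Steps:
$w{\left(D \right)} = D \sqrt{1 + D}$ ($w{\left(D \right)} = \sqrt{1 + D} D = D \sqrt{1 + D}$)
$\frac{w{\left(23 \right)}}{t} = \frac{23 \sqrt{1 + 23}}{678} = 23 \sqrt{24} \cdot \frac{1}{678} = 23 \cdot 2 \sqrt{6} \cdot \frac{1}{678} = 46 \sqrt{6} \cdot \frac{1}{678} = \frac{23 \sqrt{6}}{339}$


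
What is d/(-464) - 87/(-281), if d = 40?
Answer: 3641/16298 ≈ 0.22340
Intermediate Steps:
d/(-464) - 87/(-281) = 40/(-464) - 87/(-281) = 40*(-1/464) - 87*(-1/281) = -5/58 + 87/281 = 3641/16298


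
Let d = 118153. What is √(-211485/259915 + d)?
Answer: √319274652917266/51983 ≈ 343.73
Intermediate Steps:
√(-211485/259915 + d) = √(-211485/259915 + 118153) = √(-211485*1/259915 + 118153) = √(-42297/51983 + 118153) = √(6141905102/51983) = √319274652917266/51983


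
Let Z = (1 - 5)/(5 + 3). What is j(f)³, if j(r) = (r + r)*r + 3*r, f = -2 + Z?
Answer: 125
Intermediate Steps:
Z = -½ (Z = -4/8 = -4*⅛ = -½ ≈ -0.50000)
f = -5/2 (f = -2 - ½ = -5/2 ≈ -2.5000)
j(r) = 2*r² + 3*r (j(r) = (2*r)*r + 3*r = 2*r² + 3*r)
j(f)³ = (-5*(3 + 2*(-5/2))/2)³ = (-5*(3 - 5)/2)³ = (-5/2*(-2))³ = 5³ = 125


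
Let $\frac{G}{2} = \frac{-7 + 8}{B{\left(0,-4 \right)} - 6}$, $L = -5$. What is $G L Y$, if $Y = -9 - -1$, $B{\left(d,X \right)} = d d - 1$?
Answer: $- \frac{80}{7} \approx -11.429$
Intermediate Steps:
$B{\left(d,X \right)} = -1 + d^{2}$ ($B{\left(d,X \right)} = d^{2} - 1 = -1 + d^{2}$)
$Y = -8$ ($Y = -9 + 1 = -8$)
$G = - \frac{2}{7}$ ($G = 2 \frac{-7 + 8}{\left(-1 + 0^{2}\right) - 6} = 2 \cdot 1 \frac{1}{\left(-1 + 0\right) - 6} = 2 \cdot 1 \frac{1}{-1 - 6} = 2 \cdot 1 \frac{1}{-7} = 2 \cdot 1 \left(- \frac{1}{7}\right) = 2 \left(- \frac{1}{7}\right) = - \frac{2}{7} \approx -0.28571$)
$G L Y = \left(- \frac{2}{7}\right) \left(-5\right) \left(-8\right) = \frac{10}{7} \left(-8\right) = - \frac{80}{7}$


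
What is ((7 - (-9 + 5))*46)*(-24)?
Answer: -12144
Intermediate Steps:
((7 - (-9 + 5))*46)*(-24) = ((7 - 1*(-4))*46)*(-24) = ((7 + 4)*46)*(-24) = (11*46)*(-24) = 506*(-24) = -12144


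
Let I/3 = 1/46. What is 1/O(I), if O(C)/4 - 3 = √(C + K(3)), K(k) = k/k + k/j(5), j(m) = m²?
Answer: 1725/17974 - 5*√62698/35948 ≈ 0.061144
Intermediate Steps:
K(k) = 1 + k/25 (K(k) = k/k + k/(5²) = 1 + k/25)
I = 3/46 ≈ 0.065217
O(C) = 12 + 4*√(28/25 + C) (O(C) = 12 + 4*√(C + (1 + (1/25)*3)) = 12 + 4*√(C + (1 + 3/25)) = 12 + 4*√(C + 28/25) = 12 + 4*√(28/25 + C))
1/O(I) = 1/(12 + 4*√(28 + 25*(3/46))/5) = 1/(12 + 4*√(28 + 75/46)/5) = 1/(12 + 4*√(1363/46)/5) = 1/(12 + 4*(√62698/46)/5) = 1/(12 + 2*√62698/115)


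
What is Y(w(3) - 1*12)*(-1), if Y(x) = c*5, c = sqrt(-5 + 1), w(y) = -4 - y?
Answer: -10*I ≈ -10.0*I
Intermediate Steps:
c = 2*I (c = sqrt(-4) = 2*I ≈ 2.0*I)
Y(x) = 10*I (Y(x) = (2*I)*5 = 10*I)
Y(w(3) - 1*12)*(-1) = (10*I)*(-1) = -10*I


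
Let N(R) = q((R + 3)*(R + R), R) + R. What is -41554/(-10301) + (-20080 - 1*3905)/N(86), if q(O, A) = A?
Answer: -239922197/1771772 ≈ -135.41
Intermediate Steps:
N(R) = 2*R (N(R) = R + R = 2*R)
-41554/(-10301) + (-20080 - 1*3905)/N(86) = -41554/(-10301) + (-20080 - 1*3905)/((2*86)) = -41554*(-1/10301) + (-20080 - 3905)/172 = 41554/10301 - 23985*1/172 = 41554/10301 - 23985/172 = -239922197/1771772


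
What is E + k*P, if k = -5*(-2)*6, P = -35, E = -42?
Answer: -2142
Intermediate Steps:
k = 60 (k = 10*6 = 60)
E + k*P = -42 + 60*(-35) = -42 - 2100 = -2142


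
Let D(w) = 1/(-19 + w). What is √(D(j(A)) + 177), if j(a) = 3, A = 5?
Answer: √2831/4 ≈ 13.302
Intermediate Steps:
√(D(j(A)) + 177) = √(1/(-19 + 3) + 177) = √(1/(-16) + 177) = √(-1/16 + 177) = √(2831/16) = √2831/4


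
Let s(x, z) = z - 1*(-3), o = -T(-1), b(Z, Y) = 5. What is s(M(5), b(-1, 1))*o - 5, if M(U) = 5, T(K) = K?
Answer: 3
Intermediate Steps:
o = 1 (o = -1*(-1) = 1)
s(x, z) = 3 + z (s(x, z) = z + 3 = 3 + z)
s(M(5), b(-1, 1))*o - 5 = (3 + 5)*1 - 5 = 8*1 - 5 = 8 - 5 = 3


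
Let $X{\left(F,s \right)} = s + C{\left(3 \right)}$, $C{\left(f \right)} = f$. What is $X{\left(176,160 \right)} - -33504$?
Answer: $33667$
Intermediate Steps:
$X{\left(F,s \right)} = 3 + s$ ($X{\left(F,s \right)} = s + 3 = 3 + s$)
$X{\left(176,160 \right)} - -33504 = \left(3 + 160\right) - -33504 = 163 + 33504 = 33667$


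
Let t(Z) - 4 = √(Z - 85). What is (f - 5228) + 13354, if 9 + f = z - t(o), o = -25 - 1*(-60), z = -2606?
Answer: 5507 - 5*I*√2 ≈ 5507.0 - 7.0711*I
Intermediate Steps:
o = 35 (o = -25 + 60 = 35)
t(Z) = 4 + √(-85 + Z) (t(Z) = 4 + √(Z - 85) = 4 + √(-85 + Z))
f = -2619 - 5*I*√2 (f = -9 + (-2606 - (4 + √(-85 + 35))) = -9 + (-2606 - (4 + √(-50))) = -9 + (-2606 - (4 + 5*I*√2)) = -9 + (-2606 + (-4 - 5*I*√2)) = -9 + (-2610 - 5*I*√2) = -2619 - 5*I*√2 ≈ -2619.0 - 7.0711*I)
(f - 5228) + 13354 = ((-2619 - 5*I*√2) - 5228) + 13354 = (-7847 - 5*I*√2) + 13354 = 5507 - 5*I*√2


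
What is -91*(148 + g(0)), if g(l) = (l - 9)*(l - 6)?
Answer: -18382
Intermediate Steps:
g(l) = (-9 + l)*(-6 + l)
-91*(148 + g(0)) = -91*(148 + (54 + 0² - 15*0)) = -91*(148 + (54 + 0 + 0)) = -91*(148 + 54) = -91*202 = -18382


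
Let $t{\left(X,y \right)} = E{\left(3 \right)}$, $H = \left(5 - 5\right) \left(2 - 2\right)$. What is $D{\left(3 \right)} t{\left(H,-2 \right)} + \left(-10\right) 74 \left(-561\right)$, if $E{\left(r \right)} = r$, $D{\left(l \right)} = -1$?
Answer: $415137$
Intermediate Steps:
$H = 0$ ($H = 0 \cdot 0 = 0$)
$t{\left(X,y \right)} = 3$
$D{\left(3 \right)} t{\left(H,-2 \right)} + \left(-10\right) 74 \left(-561\right) = \left(-1\right) 3 + \left(-10\right) 74 \left(-561\right) = -3 - -415140 = -3 + 415140 = 415137$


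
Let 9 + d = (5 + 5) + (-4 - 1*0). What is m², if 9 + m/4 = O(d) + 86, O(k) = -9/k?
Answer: 102400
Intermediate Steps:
d = -3 (d = -9 + ((5 + 5) + (-4 - 1*0)) = -9 + (10 + (-4 + 0)) = -9 + (10 - 4) = -9 + 6 = -3)
m = 320 (m = -36 + 4*(-9/(-3) + 86) = -36 + 4*(-9*(-⅓) + 86) = -36 + 4*(3 + 86) = -36 + 4*89 = -36 + 356 = 320)
m² = 320² = 102400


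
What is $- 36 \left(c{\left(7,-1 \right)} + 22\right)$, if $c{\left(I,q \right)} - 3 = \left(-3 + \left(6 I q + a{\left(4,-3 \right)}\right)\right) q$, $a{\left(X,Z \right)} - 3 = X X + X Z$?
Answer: $-2268$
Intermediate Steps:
$a{\left(X,Z \right)} = 3 + X^{2} + X Z$ ($a{\left(X,Z \right)} = 3 + \left(X X + X Z\right) = 3 + \left(X^{2} + X Z\right) = 3 + X^{2} + X Z$)
$c{\left(I,q \right)} = 3 + q \left(4 + 6 I q\right)$ ($c{\left(I,q \right)} = 3 + \left(-3 + \left(6 I q + \left(3 + 4^{2} + 4 \left(-3\right)\right)\right)\right) q = 3 + \left(-3 + \left(6 I q + \left(3 + 16 - 12\right)\right)\right) q = 3 + \left(-3 + \left(6 I q + 7\right)\right) q = 3 + \left(-3 + \left(7 + 6 I q\right)\right) q = 3 + \left(4 + 6 I q\right) q = 3 + q \left(4 + 6 I q\right)$)
$- 36 \left(c{\left(7,-1 \right)} + 22\right) = - 36 \left(\left(3 + 4 \left(-1\right) + 6 \cdot 7 \left(-1\right)^{2}\right) + 22\right) = - 36 \left(\left(3 - 4 + 6 \cdot 7 \cdot 1\right) + 22\right) = - 36 \left(\left(3 - 4 + 42\right) + 22\right) = - 36 \left(41 + 22\right) = \left(-36\right) 63 = -2268$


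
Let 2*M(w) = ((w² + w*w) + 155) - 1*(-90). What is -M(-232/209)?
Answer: -10809493/87362 ≈ -123.73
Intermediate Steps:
M(w) = 245/2 + w² (M(w) = (((w² + w*w) + 155) - 1*(-90))/2 = (((w² + w²) + 155) + 90)/2 = ((2*w² + 155) + 90)/2 = ((155 + 2*w²) + 90)/2 = (245 + 2*w²)/2 = 245/2 + w²)
-M(-232/209) = -(245/2 + (-232/209)²) = -(245/2 + 53824/43681) = -1*10809493/87362 = -10809493/87362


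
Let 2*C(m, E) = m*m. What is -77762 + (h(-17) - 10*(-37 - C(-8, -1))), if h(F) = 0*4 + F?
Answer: -77089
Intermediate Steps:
C(m, E) = m²/2 (C(m, E) = (m*m)/2 = m²/2)
h(F) = F (h(F) = 0 + F = F)
-77762 + (h(-17) - 10*(-37 - C(-8, -1))) = -77762 + (-17 - 10*(-37 - (-8)²/2)) = -77762 + (-17 - 10*(-37 - 64/2)) = -77762 + (-17 - 10*(-37 - 1*32)) = -77762 + (-17 - 10*(-37 - 32)) = -77762 + (-17 - 10*(-69)) = -77762 + (-17 + 690) = -77762 + 673 = -77089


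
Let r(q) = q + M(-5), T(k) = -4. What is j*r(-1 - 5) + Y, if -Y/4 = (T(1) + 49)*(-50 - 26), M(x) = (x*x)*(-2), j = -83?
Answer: 18328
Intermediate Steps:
M(x) = -2*x**2 (M(x) = x**2*(-2) = -2*x**2)
r(q) = -50 + q (r(q) = q - 2*(-5)**2 = q - 2*25 = q - 50 = -50 + q)
Y = 13680 (Y = -4*(-4 + 49)*(-50 - 26) = -180*(-76) = -4*(-3420) = 13680)
j*r(-1 - 5) + Y = -83*(-50 + (-1 - 5)) + 13680 = -83*(-50 - 6) + 13680 = -83*(-56) + 13680 = 4648 + 13680 = 18328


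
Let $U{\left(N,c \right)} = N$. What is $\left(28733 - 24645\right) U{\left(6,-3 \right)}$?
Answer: $24528$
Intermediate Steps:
$\left(28733 - 24645\right) U{\left(6,-3 \right)} = \left(28733 - 24645\right) 6 = 4088 \cdot 6 = 24528$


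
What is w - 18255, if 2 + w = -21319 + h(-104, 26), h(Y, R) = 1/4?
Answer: -158303/4 ≈ -39576.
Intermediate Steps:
h(Y, R) = ¼
w = -85283/4 (w = -2 + (-21319 + ¼) = -2 - 85275/4 = -85283/4 ≈ -21321.)
w - 18255 = -85283/4 - 18255 = -158303/4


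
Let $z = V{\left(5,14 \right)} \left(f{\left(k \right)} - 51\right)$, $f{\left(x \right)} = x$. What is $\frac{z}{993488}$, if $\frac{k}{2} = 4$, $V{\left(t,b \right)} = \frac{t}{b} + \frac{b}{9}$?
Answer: $- \frac{10363}{125179488} \approx -8.2785 \cdot 10^{-5}$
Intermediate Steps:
$V{\left(t,b \right)} = \frac{b}{9} + \frac{t}{b}$ ($V{\left(t,b \right)} = \frac{t}{b} + b \frac{1}{9} = \frac{t}{b} + \frac{b}{9} = \frac{b}{9} + \frac{t}{b}$)
$k = 8$ ($k = 2 \cdot 4 = 8$)
$z = - \frac{10363}{126}$ ($z = \left(\frac{1}{9} \cdot 14 + \frac{5}{14}\right) \left(8 - 51\right) = \left(\frac{14}{9} + 5 \cdot \frac{1}{14}\right) \left(-43\right) = \left(\frac{14}{9} + \frac{5}{14}\right) \left(-43\right) = \frac{241}{126} \left(-43\right) = - \frac{10363}{126} \approx -82.246$)
$\frac{z}{993488} = - \frac{10363}{126 \cdot 993488} = \left(- \frac{10363}{126}\right) \frac{1}{993488} = - \frac{10363}{125179488}$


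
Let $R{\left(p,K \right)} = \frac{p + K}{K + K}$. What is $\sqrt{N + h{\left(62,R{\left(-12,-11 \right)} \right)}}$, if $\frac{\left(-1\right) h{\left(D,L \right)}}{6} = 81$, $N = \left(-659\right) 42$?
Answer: $2 i \sqrt{7041} \approx 167.82 i$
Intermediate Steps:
$N = -27678$
$R{\left(p,K \right)} = \frac{K + p}{2 K}$
$h{\left(D,L \right)} = -486$ ($h{\left(D,L \right)} = \left(-6\right) 81 = -486$)
$\sqrt{N + h{\left(62,R{\left(-12,-11 \right)} \right)}} = \sqrt{-27678 - 486} = \sqrt{-28164} = 2 i \sqrt{7041}$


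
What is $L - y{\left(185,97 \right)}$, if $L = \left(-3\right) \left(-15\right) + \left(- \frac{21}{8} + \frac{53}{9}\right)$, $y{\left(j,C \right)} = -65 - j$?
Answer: $\frac{21475}{72} \approx 298.26$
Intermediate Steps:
$L = \frac{3475}{72}$ ($L = 45 + \left(\left(-21\right) \frac{1}{8} + 53 \cdot \frac{1}{9}\right) = 45 + \left(- \frac{21}{8} + \frac{53}{9}\right) = 45 + \frac{235}{72} = \frac{3475}{72} \approx 48.264$)
$L - y{\left(185,97 \right)} = \frac{3475}{72} - \left(-65 - 185\right) = \frac{3475}{72} - -250 = \frac{3475}{72} + 250 = \frac{21475}{72}$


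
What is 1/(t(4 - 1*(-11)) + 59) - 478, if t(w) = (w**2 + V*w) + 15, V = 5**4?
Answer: -4624171/9674 ≈ -478.00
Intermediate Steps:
V = 625
t(w) = 15 + w**2 + 625*w (t(w) = (w**2 + 625*w) + 15 = 15 + w**2 + 625*w)
1/(t(4 - 1*(-11)) + 59) - 478 = 1/((15 + (4 - 1*(-11))**2 + 625*(4 - 1*(-11))) + 59) - 478 = 1/((15 + (4 + 11)**2 + 625*(4 + 11)) + 59) - 478 = 1/((15 + 15**2 + 625*15) + 59) - 478 = 1/((15 + 225 + 9375) + 59) - 478 = 1/(9615 + 59) - 478 = 1/9674 - 478 = -4624171/9674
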